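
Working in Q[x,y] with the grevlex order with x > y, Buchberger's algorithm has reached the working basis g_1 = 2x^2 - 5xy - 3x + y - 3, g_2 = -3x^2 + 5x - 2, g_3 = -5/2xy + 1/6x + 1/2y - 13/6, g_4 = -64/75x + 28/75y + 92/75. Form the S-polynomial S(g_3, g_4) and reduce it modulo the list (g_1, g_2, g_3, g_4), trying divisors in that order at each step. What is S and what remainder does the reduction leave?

lcm(LM(g_3), LM(g_4)) = xy.
S = (lcm/LT(g_3))·g_3 − (lcm/LT(g_4))·g_4 = 7/16y^2 - 1/15x + 99/80y + 13/15.
Reduce S modulo (g_1, g_2, g_3, g_4) in that order:
  leading term y^2: no divisor's leading term divides it; move 7/16y^2 to the remainder.
  leading term x: subtract (5/64)·g_4 from -1/15x + 99/80y + 13/15 → 29/24y + 37/48
  leading term y: no divisor's leading term divides it; move 29/24y to the remainder.
  leading term 1: no divisor's leading term divides it; move 37/48 to the remainder.
The remainder 7/16y^2 + 29/24y + 37/48 is nonzero, so it would be added as the next basis element.
This is the inner loop of Buchberger's algorithm — each nonzero remainder becomes a new basis element.

S(g_3, g_4) = 7/16y^2 - 1/15x + 99/80y + 13/15; remainder on division = 7/16y^2 + 29/24y + 37/48.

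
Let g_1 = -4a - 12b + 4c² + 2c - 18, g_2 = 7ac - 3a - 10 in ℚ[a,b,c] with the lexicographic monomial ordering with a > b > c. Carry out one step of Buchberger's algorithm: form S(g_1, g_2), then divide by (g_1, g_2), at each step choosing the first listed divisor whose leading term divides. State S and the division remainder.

S(g_1, g_2) = 3/7a + 3bc - c³ - ½c² + 9/2c + 10/7; remainder on division = 3bc - 9/7b - c³ - 1/14c² + 33/7c - ½.

lcm(LM(g_1), LM(g_2)) = ac.
S = (lcm/LT(g_1))·g_1 − (lcm/LT(g_2))·g_2 = 3/7a + 3bc - c³ - ½c² + 9/2c + 10/7.
Reduce S modulo (g_1, g_2) in that order:
  leading term a: subtract (-3/28)·g_1 from 3/7a + 3bc - c³ - ½c² + 9/2c + 10/7 → 3bc - 9/7b - c³ - 1/14c² + 33/7c - ½
  leading term bc: no divisor's leading term divides it; move 3bc to the remainder.
  leading term b: no divisor's leading term divides it; move -9/7b to the remainder.
  leading term c³: no divisor's leading term divides it; move -c³ to the remainder.
  leading term c²: no divisor's leading term divides it; move -1/14c² to the remainder.
  leading term c: no divisor's leading term divides it; move 33/7c to the remainder.
  leading term 1: no divisor's leading term divides it; move -½ to the remainder.
The remainder 3bc - 9/7b - c³ - 1/14c² + 33/7c - ½ is nonzero, so it would be added as the next basis element.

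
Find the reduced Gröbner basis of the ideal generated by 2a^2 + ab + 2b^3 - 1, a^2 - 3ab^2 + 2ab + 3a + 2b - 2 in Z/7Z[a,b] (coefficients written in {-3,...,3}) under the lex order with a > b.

f_1 = 2a^2 + ab + 2b^3 - 1, LT = a^2.
f_2 = a^2 - 3ab^2 + 2ab + 3a + 2b - 2, LT = a^2.

S(f_1,f_2): lcm = a^2. S = 3ab^2 + 2ab - 3a + b^3 - 2b - 2.
  reduce S modulo (f_1, f_2):
  remainder 3ab^2 + 2ab - 3a + b^3 - 2b - 2 ≠ 0; add g_3 = 3ab^2 + 2ab - 3a + b^3 - 2b - 2 to the basis.

S(f_1,g_3): lcm = a^2b^2. S = -3a^2b + a^2 - ab^3 + 3ab + 3a + b^5 + 3b^2.
  reduce S modulo (f_1, f_2, g_3):
  remainder 2ab - 3a + b^5 + b^4 + b^3 + 2b ≠ 0; add g_4 = 2ab - 3a + b^5 + b^4 + b^3 + 2b to the basis.

S(f_1,g_4): lcm = a^2b. S = -2a^2 + 3ab^5 + 3ab^4 + 3ab^3 - 3ab^2 - ab + b^4 + 3b.
  reduce S modulo (f_1, f_2, g_3, g_4):
  remainder a - b^6 - 2b^5 - 2b^4 + 2b^3 - 2b^2 - b + 1 ≠ 0; add g_5 = a - b^6 - 2b^5 - 2b^4 + 2b^3 - 2b^2 - b + 1 to the basis.

S(f_1,g_5): lcm = a^2. S = ab^6 + 2ab^5 + 2ab^4 - 2ab^3 + 2ab^2 - 2ab - a + b^3 + 3.
  reduce S modulo (f_1, f_2, g_3, g_4, g_5):
  remainder 2b^7 + b^6 - b^5 - 2b^4 - 3b^3 + 3b^2 - 3b + 3 ≠ 0; add g_6 = 2b^7 + b^6 - b^5 - 2b^4 - 3b^3 + 3b^2 - 3b + 3 to the basis.

The other S-polynomials (S(f_2,g_3), S(f_2,g_4), S(g_3,g_4), S(f_2,g_5), S(g_3,g_5), S(g_4,g_5), S(f_1,g_6), S(f_2,g_6), S(g_3,g_6), S(g_4,g_6), S(g_5,g_6)) all reduce to 0 modulo the current basis, so we have a Gröbner basis.
Inter-reduce: drop elements whose leading term is divisible by another's, tail-reduce, and make monic.

G = {a - b^6 - 2b^5 - 2b^4 + 2b^3 - 2b^2 - b + 1, b^7 - 3b^6 + 3b^5 - b^4 + 2b^3 - 2b^2 + 2b - 2}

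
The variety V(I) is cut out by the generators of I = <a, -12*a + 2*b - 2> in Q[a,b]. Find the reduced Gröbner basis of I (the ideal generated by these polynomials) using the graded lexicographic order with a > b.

G = {a, b - 1}

This is the nonlinear analogue of row-reducing a linear system.

f_1 = a, LT = a.
f_2 = -12*a + 2*b - 2, LT = a.

S(f_1,f_2): lcm = a. S = 1/6*b - 1/6.
  leading term b: no divisor's leading term divides it; move 1/6*b to the remainder.
  leading term 1: no divisor's leading term divides it; move -1/6 to the remainder.
  remainder 1/6*b - 1/6 ≠ 0; add g_3 = 1/6*b - 1/6 to the basis.

The other S-polynomials (S(f_1,g_3), S(f_2,g_3)) all reduce to 0 modulo the current basis, so we have a Gröbner basis.
Inter-reduce: drop elements whose leading term is divisible by another's, tail-reduce, and make monic.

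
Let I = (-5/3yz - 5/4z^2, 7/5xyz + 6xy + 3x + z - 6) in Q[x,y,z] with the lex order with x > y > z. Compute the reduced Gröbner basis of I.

f_1 = -5/3yz - 5/4z^2, LT = yz.
f_2 = 7/5xyz + 6xy + 3x + z - 6, LT = xyz.

S(f_1,f_2): lcm = xyz. S = -30/7xy + 3/4xz^2 - 15/7x - 5/7z + 30/7.
  leading term xy: no divisor's leading term divides it; move -30/7xy to the remainder.
  leading term xz^2: no divisor's leading term divides it; move 3/4xz^2 to the remainder.
  leading term x: no divisor's leading term divides it; move -15/7x to the remainder.
  leading term z: no divisor's leading term divides it; move -5/7z to the remainder.
  leading term 1: no divisor's leading term divides it; move 30/7 to the remainder.
  remainder -30/7xy + 3/4xz^2 - 15/7x - 5/7z + 30/7 ≠ 0; add g_3 = -30/7xy + 3/4xz^2 - 15/7x - 5/7z + 30/7 to the basis.

S(f_1,g_3): lcm = xyz. S = 7/40xz^3 + 3/4xz^2 - 1/2xz - 1/6z^2 + z.
  leading term xz^3: no divisor's leading term divides it; move 7/40xz^3 to the remainder.
  leading term xz^2: no divisor's leading term divides it; move 3/4xz^2 to the remainder.
  leading term xz: no divisor's leading term divides it; move -1/2xz to the remainder.
  leading term z^2: no divisor's leading term divides it; move -1/6z^2 to the remainder.
  leading term z: no divisor's leading term divides it; move z to the remainder.
  remainder 7/40xz^3 + 3/4xz^2 - 1/2xz - 1/6z^2 + z ≠ 0; add g_4 = 7/40xz^3 + 3/4xz^2 - 1/2xz - 1/6z^2 + z to the basis.

The other S-polynomials (S(f_2,g_3), S(f_1,g_4), S(f_2,g_4), S(g_3,g_4)) all reduce to 0 modulo the current basis, so we have a Gröbner basis.
Inter-reduce: drop elements whose leading term is divisible by another's, tail-reduce, and make monic.

G = {xy - 7/40xz^2 + 1/2x + 1/6z - 1, xz^3 + 30/7xz^2 - 20/7xz - 20/21z^2 + 40/7z, yz + 3/4z^2}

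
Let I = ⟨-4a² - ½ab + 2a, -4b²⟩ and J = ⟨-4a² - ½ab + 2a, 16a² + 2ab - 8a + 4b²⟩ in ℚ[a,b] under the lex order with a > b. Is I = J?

Yes, the ideals are equal.

Two ideals are equal iff their reduced Gröbner bases coincide (the reduced basis is unique for a fixed ordering).
Buchberger on the first generating set:
f_1 = -4a² - ½ab + 2a, LT = a².
f_2 = -4b², LT = b².

The S-polynomials (S(f_1,f_2)) all reduce to 0 modulo the current basis, so we have a Gröbner basis.
Inter-reduce: drop elements whose leading term is divisible by another's, tail-reduce, and make monic.
Reduced Gröbner basis: {a² + ⅛ab - ½a, b²}.

Buchberger on the second generating set:
h_1 = -4a² - ½ab + 2a, LT = a².
h_2 = 16a² + 2ab - 8a + 4b², LT = a².

S(h_1,h_2): lcm = a². S = -¼b².
  leading term b²: no divisor's leading term divides it; move -¼b² to the remainder.
  remainder -¼b² ≠ 0; add k_3 = -¼b² to the basis.

The other S-polynomials (S(h_1,k_3), S(h_2,k_3)) all reduce to 0 modulo the current basis, so we have a Gröbner basis.
Inter-reduce: drop elements whose leading term is divisible by another's, tail-reduce, and make monic.
Reduced Gröbner basis: {a² + ⅛ab - ½a, b²}.

These coincide, so the ideals are equal.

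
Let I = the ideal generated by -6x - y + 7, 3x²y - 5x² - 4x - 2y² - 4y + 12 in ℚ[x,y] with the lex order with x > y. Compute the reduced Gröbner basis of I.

G = {x + ⅙y - 7/6, y³ - 119/3y² + 97/3y + 19/3}

The reduced Gröbner basis is the canonical form of the ideal for this ordering.

f_1 = -6x - y + 7, LT = x.
f_2 = 3x²y - 5x² - 4x - 2y² - 4y + 12, LT = x²y.

S(f_1,f_2): lcm = x²y. S = 5/3x² + ⅙xy² - 7/6xy + 4/3x + ⅔y² + 4/3y - 4.
  leading term x²: subtract (-5/18x)·f_1 from 5/3x² + ⅙xy² - 7/6xy + 4/3x + ⅔y² + 4/3y - 4 → ⅙xy² - 13/9xy + 59/18x + ⅔y² + 4/3y - 4
  leading term xy²: subtract (-1/36y²)·f_1 from ⅙xy² - 13/9xy + 59/18x + ⅔y² + 4/3y - 4 → -13/9xy + 59/18x - 1/36y³ + 31/36y² + 4/3y - 4
  leading term xy: subtract (13/54y)·f_1 from -13/9xy + 59/18x - 1/36y³ + 31/36y² + 4/3y - 4 → 59/18x - 1/36y³ + 119/108y² - 19/54y - 4
  leading term x: subtract (-59/108)·f_1 from 59/18x - 1/36y³ + 119/108y² - 19/54y - 4 → -1/36y³ + 119/108y² - 97/108y - 19/108
  leading term y³: no divisor's leading term divides it; move -1/36y³ to the remainder.
  leading term y²: no divisor's leading term divides it; move 119/108y² to the remainder.
  leading term y: no divisor's leading term divides it; move -97/108y to the remainder.
  leading term 1: no divisor's leading term divides it; move -19/108 to the remainder.
  remainder -1/36y³ + 119/108y² - 97/108y - 19/108 ≠ 0; add g_3 = -1/36y³ + 119/108y² - 97/108y - 19/108 to the basis.

The other S-polynomials (S(f_1,g_3), S(f_2,g_3)) all reduce to 0 modulo the current basis, so we have a Gröbner basis.
Inter-reduce: drop elements whose leading term is divisible by another's, tail-reduce, and make monic.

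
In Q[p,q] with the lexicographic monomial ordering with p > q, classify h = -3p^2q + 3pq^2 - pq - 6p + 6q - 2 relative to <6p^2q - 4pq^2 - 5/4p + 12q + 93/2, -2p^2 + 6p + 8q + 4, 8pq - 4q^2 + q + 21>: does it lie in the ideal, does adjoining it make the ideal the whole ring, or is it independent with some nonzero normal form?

First compute the reduced Gröbner basis of I by Buchberger's algorithm.
f_1 = 6p^2q - 4pq^2 - 5/4p + 12q + 93/2, LT = p^2q.
f_2 = -2p^2 + 6p + 8q + 4, LT = p^2.
f_3 = 8pq - 4q^2 + q + 21, LT = pq.

S(f_1,f_2): lcm = p^2q. S = -2/3pq^2 + 3pq - 5/24p + 4q^2 + 4q + 31/4.
  leading term pq^2: subtract (-1/12q)·f_3 from -2/3pq^2 + 3pq - 5/24p + 4q^2 + 4q + 31/4 → 3pq - 5/24p - 1/3q^3 + 49/12q^2 + 23/4q + 31/4
  leading term pq: subtract (3/8)·f_3 from 3pq - 5/24p - 1/3q^3 + 49/12q^2 + 23/4q + 31/4 → -5/24p - 1/3q^3 + 67/12q^2 + 43/8q - 1/8
  leading term p: no divisor's leading term divides it; move -5/24p to the remainder.
  leading term q^3: no divisor's leading term divides it; move -1/3q^3 to the remainder.
  leading term q^2: no divisor's leading term divides it; move 67/12q^2 to the remainder.
  leading term q: no divisor's leading term divides it; move 43/8q to the remainder.
  leading term 1: no divisor's leading term divides it; move -1/8 to the remainder.
  remainder -5/24p - 1/3q^3 + 67/12q^2 + 43/8q - 1/8 ≠ 0; add k_4 = -5/24p - 1/3q^3 + 67/12q^2 + 43/8q - 1/8 to the basis.

S(f_1,f_3): lcm = p^2q. S = -1/6pq^2 - 1/8pq - 17/6p + 2q + 31/4.
  leading term pq^2: subtract (-1/48q)·f_3 from -1/6pq^2 - 1/8pq - 17/6p + 2q + 31/4 → -1/8pq - 17/6p - 1/12q^3 + 1/48q^2 + 39/16q + 31/4
  leading term pq: subtract (-1/64)·f_3 from -1/8pq - 17/6p - 1/12q^3 + 1/48q^2 + 39/16q + 31/4 → -17/6p - 1/12q^3 - 1/24q^2 + 157/64q + 517/64
  leading term p: subtract (68/5)·k_4 from -17/6p - 1/12q^3 - 1/24q^2 + 157/64q + 517/64 → 89/20q^3 - 3039/40q^2 - 22607/320q + 3129/320
  leading term q^3: no divisor's leading term divides it; move 89/20q^3 to the remainder.
  leading term q^2: no divisor's leading term divides it; move -3039/40q^2 to the remainder.
  leading term q: no divisor's leading term divides it; move -22607/320q to the remainder.
  leading term 1: no divisor's leading term divides it; move 3129/320 to the remainder.
  remainder 89/20q^3 - 3039/40q^2 - 22607/320q + 3129/320 ≠ 0; add k_5 = 89/20q^3 - 3039/40q^2 - 22607/320q + 3129/320 to the basis.

S(f_1,k_4): lcm = p^2q. S = -8/5pq^4 + 134/5pq^3 + 377/15pq^2 - 3/5pq - 5/24p + 2q + 31/4.
  leading term pq^4: subtract (-1/5q^3)·f_3 from -8/5pq^4 + 134/5pq^3 + 377/15pq^2 - 3/5pq - 5/24p + 2q + 31/4 → 134/5pq^3 + 377/15pq^2 - 3/5pq - 5/24p - 4/5q^5 + 1/5q^4 + 21/5q^3 + 2q + 31/4
  leading term pq^3: subtract (67/20q^2)·f_3 from 134/5pq^3 + 377/15pq^2 - 3/5pq - 5/24p - 4/5q^5 + 1/5q^4 + 21/5q^3 + 2q + 31/4 → 377/15pq^2 - 3/5pq - 5/24p - 4/5q^5 + 68/5q^4 + 17/20q^3 - 1407/20q^2 + 2q + 31/4
  leading term pq^2: subtract (377/120q)·f_3 from 377/15pq^2 - 3/5pq - 5/24p - 4/5q^5 + 68/5q^4 + 17/20q^3 - 1407/20q^2 + 2q + 31/4 → -3/5pq - 5/24p - 4/5q^5 + 68/5q^4 + 161/12q^3 - 8819/120q^2 - 2559/40q + 31/4
  leading term pq: subtract (-3/40)·f_3 from -3/5pq - 5/24p - 4/5q^5 + 68/5q^4 + 161/12q^3 - 8819/120q^2 - 2559/40q + 31/4 → -5/24p - 4/5q^5 + 68/5q^4 + 161/12q^3 - 1771/24q^2 - 639/10q + 373/40
  leading term p: subtract (1)·k_4 from -5/24p - 4/5q^5 + 68/5q^4 + 161/12q^3 - 1771/24q^2 - 639/10q + 373/40 → -4/5q^5 + 68/5q^4 + 55/4q^3 - 635/8q^2 - 2771/40q + 189/20
  leading term q^5: subtract (-16/89q^2)·k_5 from -4/5q^5 + 68/5q^4 + 55/4q^3 - 635/8q^2 - 2771/40q + 189/20 → -26/445q^4 + 467/445q^3 - 276317/3560q^2 - 2771/40q + 189/20
  leading term q^4: subtract (-104/7921q)·k_5 from -26/445q^4 + 467/445q^3 - 276317/3560q^2 - 2771/40q + 189/20 → 2056/39605q^3 - 3110763/39605q^2 - 10954207/158420q + 189/20
  leading term q^3: subtract (8224/704969)·k_5 from 2056/39605q^3 - 3110763/39605q^2 - 10954207/158420q + 189/20 → -54746763/704969q^2 - 192660885/2819876q + 26326167/2819876
  leading term q^2: no divisor's leading term divides it; move -54746763/704969q^2 to the remainder.
  leading term q: no divisor's leading term divides it; move -192660885/2819876q to the remainder.
  leading term 1: no divisor's leading term divides it; move 26326167/2819876 to the remainder.
  remainder -54746763/704969q^2 - 192660885/2819876q + 26326167/2819876 ≠ 0; add k_6 = -54746763/704969q^2 - 192660885/2819876q + 26326167/2819876 to the basis.

S(f_2,k_4): lcm = p^2. S = -8/5pq^3 + 134/5pq^2 + 129/5pq - 18/5p - 4q - 2.
  leading term pq^3: subtract (-1/5q^2)·f_3 from -8/5pq^3 + 134/5pq^2 + 129/5pq - 18/5p - 4q - 2 → 134/5pq^2 + 129/5pq - 18/5p - 4/5q^4 + 1/5q^3 + 21/5q^2 - 4q - 2
  leading term pq^2: subtract (67/20q)·f_3 from 134/5pq^2 + 129/5pq - 18/5p - 4/5q^4 + 1/5q^3 + 21/5q^2 - 4q - 2 → 129/5pq - 18/5p - 4/5q^4 + 68/5q^3 + 17/20q^2 - 1487/20q - 2
  leading term pq: subtract (129/40)·f_3 from 129/5pq - 18/5p - 4/5q^4 + 68/5q^3 + 17/20q^2 - 1487/20q - 2 → -18/5p - 4/5q^4 + 68/5q^3 + 55/4q^2 - 3103/40q - 2789/40
  leading term p: subtract (432/25)·k_4 from -18/5p - 4/5q^4 + 68/5q^3 + 55/4q^2 - 3103/40q - 2789/40 → -4/5q^4 + 484/25q^3 - 8273/100q^2 - 34091/200q - 13513/200
  leading term q^4: subtract (-16/89q)·k_5 from -4/5q^4 + 484/25q^3 - 8273/100q^2 - 34091/200q - 13513/200 → 12686/2225q^3 - 212333/2225q^2 - 3002809/17800q - 13513/200
  leading term q^3: subtract (50744/39605)·k_5 from 12686/2225q^3 - 212333/2225q^2 - 3002809/17800q - 13513/200 → 75748/39605q^2 - 619269/7921q - 3172093/39605
  leading term q^2: subtract (-6741572/273733815)·k_6 from 75748/39605q^2 - 619269/7921q - 3172093/39605 → -1457419392/18248921q - 1457419392/18248921
  leading term q: no divisor's leading term divides it; move -1457419392/18248921q to the remainder.
  leading term 1: no divisor's leading term divides it; move -1457419392/18248921 to the remainder.
  remainder -1457419392/18248921q - 1457419392/18248921 ≠ 0; add k_7 = -1457419392/18248921q - 1457419392/18248921 to the basis.

The other S-polynomials (S(f_2,f_3), S(f_3,k_4), S(f_1,k_5), S(f_2,k_5), S(f_3,k_5), S(k_4,k_5), S(f_1,k_6), S(f_2,k_6), S(f_3,k_6), S(k_4,k_6), S(k_5,k_6), S(f_1,k_7), S(f_2,k_7), S(f_3,k_7), S(k_4,k_7), S(k_5,k_7), S(k_6,k_7)) all reduce to 0 modulo the current basis, so we have a Gröbner basis.
Inter-reduce: drop elements whose leading term is divisible by another's, tail-reduce, and make monic.
Reduced Gröbner basis: {p - 2, q + 1}.
Label its elements g_1 = p - 2, g_2 = q + 1.

Reduce h = -3p^2q + 3pq^2 - pq - 6p + 6q - 2 modulo G:
  leading term p^2q: subtract (-3pq)·g_1 from -3p^2q + 3pq^2 - pq - 6p + 6q - 2 → 3pq^2 - 7pq - 6p + 6q - 2
  leading term pq^2: subtract (3q^2)·g_1 from 3pq^2 - 7pq - 6p + 6q - 2 → -7pq - 6p + 6q^2 + 6q - 2
  leading term pq: subtract (-7q)·g_1 from -7pq - 6p + 6q^2 + 6q - 2 → -6p + 6q^2 - 8q - 2
  leading term p: subtract (-6)·g_1 from -6p + 6q^2 - 8q - 2 → 6q^2 - 8q - 14
  leading term q^2: subtract (6q)·g_2 from 6q^2 - 8q - 14 → -14q - 14
  leading term q: subtract (-14)·g_2 from -14q - 14 → 0
  normal form = 0.
Since the normal form is 0, h ∈ I.

The remainder on division by a Gröbner basis is unique — it is the normal form.

-3p^2q + 3pq^2 - pq - 6p + 6q - 2 lies in I (it reduces to 0).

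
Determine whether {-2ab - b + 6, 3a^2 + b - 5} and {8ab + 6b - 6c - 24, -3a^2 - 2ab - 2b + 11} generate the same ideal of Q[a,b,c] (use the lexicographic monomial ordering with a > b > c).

Equality of ideals is decidable: compute both reduced Gröbner bases (unique for the ordering) and check whether they agree.
Buchberger on the first generating set:
f_1 = -2ab - b + 6, LT = ab.
f_2 = 3a^2 + b - 5, LT = a^2.

S(f_1,f_2): lcm = a^2b. S = 1/2ab - 3a - 1/3b^2 + 5/3b.
  reduce S modulo (f_1, f_2):
  remainder -3a - 1/3b^2 + 17/12b + 3/2 ≠ 0; add g_3 = -3a - 1/3b^2 + 17/12b + 3/2 to the basis.

S(f_1,g_3): lcm = ab. S = -1/9b^3 + 17/36b^2 + b - 3.
  reduce S modulo (f_1, f_2, g_3):
  remainder -1/9b^3 + 17/36b^2 + b - 3 ≠ 0; add g_4 = -1/9b^3 + 17/36b^2 + b - 3 to the basis.

The other S-polynomials (S(f_2,g_3), S(f_1,g_4), S(f_2,g_4), S(g_3,g_4)) all reduce to 0 modulo the current basis, so we have a Gröbner basis.
Inter-reduce: drop elements whose leading term is divisible by another's, tail-reduce, and make monic.
Reduced Gröbner basis: {a + 1/9b^2 - 17/36b - 1/2, b^3 - 17/4b^2 - 9b + 27}.

Buchberger on the second generating set:
h_1 = 8ab + 6b - 6c - 24, LT = ab.
h_2 = -3a^2 - 2ab - 2b + 11, LT = a^2.

S(h_1,h_2): lcm = a^2b. S = -2/3ab^2 + 3/4ab - 3/4ac - 3a - 2/3b^2 + 11/3b.
  reduce S modulo (h_1, h_2):
  remainder -3/4ac - 3a - 1/6b^2 - 1/2bc + 53/48b + 9/16c + 9/4 ≠ 0; add k_3 = -3/4ac - 3a - 1/6b^2 - 1/2bc + 53/48b + 9/16c + 9/4 to the basis.

S(h_1,k_3): lcm = abc. S = -4ab - 2/9b^3 - 2/3b^2c + 53/36b^2 + 3/2bc + 3b - 3/4c^2 - 3c.
  reduce S modulo (h_1, h_2, k_3):
  remainder -2/9b^3 - 2/3b^2c + 53/36b^2 + 3/2bc + 6b - 3/4c^2 - 6c - 12 ≠ 0; add k_4 = -2/9b^3 - 2/3b^2c + 53/36b^2 + 3/2bc + 6b - 3/4c^2 - 6c - 12 to the basis.

The other S-polynomials (S(h_2,k_3), S(h_1,k_4), S(h_2,k_4), S(k_3,k_4)) all reduce to 0 modulo the current basis, so we have a Gröbner basis.
Inter-reduce: drop elements whose leading term is divisible by another's, tail-reduce, and make monic.
Reduced Gröbner basis: {a^2 + 1/6b + 1/2c - 5/3, ab + 3/4b - 3/4c - 3, ac + 4a + 2/9b^2 + 2/3bc - 53/36b - 3/4c - 3, b^3 + 3b^2c - 53/8b^2 - 27/4bc - 27b + 27/8c^2 + 27c + 54}.

These differ, so the ideals are not equal.

No, the ideals differ.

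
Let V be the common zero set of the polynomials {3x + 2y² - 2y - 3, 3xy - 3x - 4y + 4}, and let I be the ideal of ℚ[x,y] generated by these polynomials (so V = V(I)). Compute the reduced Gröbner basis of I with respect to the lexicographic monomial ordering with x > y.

Buchberger's algorithm terminates because the ascending chain of leading-term ideals stabilizes.

f_1 = 3x + 2y² - 2y - 3, LT = x.
f_2 = 3xy - 3x - 4y + 4, LT = xy.

S(f_1,f_2): lcm = xy. S = x + ⅔y³ - ⅔y² + ⅓y - 4/3.
  leading term x: subtract (⅓)·f_1 from x + ⅔y³ - ⅔y² + ⅓y - 4/3 → ⅔y³ - 4/3y² + y - ⅓
  leading term y³: no divisor's leading term divides it; move ⅔y³ to the remainder.
  leading term y²: no divisor's leading term divides it; move -4/3y² to the remainder.
  leading term y: no divisor's leading term divides it; move y to the remainder.
  leading term 1: no divisor's leading term divides it; move -⅓ to the remainder.
  remainder ⅔y³ - 4/3y² + y - ⅓ ≠ 0; add g_3 = ⅔y³ - 4/3y² + y - ⅓ to the basis.

The other S-polynomials (S(f_1,g_3), S(f_2,g_3)) all reduce to 0 modulo the current basis, so we have a Gröbner basis.
Inter-reduce: drop elements whose leading term is divisible by another's, tail-reduce, and make monic.

G = {x + ⅔y² - ⅔y - 1, y³ - 2y² + 3/2y - ½}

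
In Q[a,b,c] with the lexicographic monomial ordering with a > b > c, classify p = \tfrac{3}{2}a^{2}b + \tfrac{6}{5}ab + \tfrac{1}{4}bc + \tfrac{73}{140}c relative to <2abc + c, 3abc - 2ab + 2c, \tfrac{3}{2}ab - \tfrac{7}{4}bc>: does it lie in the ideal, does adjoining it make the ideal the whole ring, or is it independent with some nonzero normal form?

First compute the reduced Gröbner basis of I by Buchberger's algorithm.
f_1 = 2abc + c, LT = abc.
f_2 = 3abc - 2ab + 2c, LT = abc.
f_3 = \tfrac{3}{2}ab - \tfrac{7}{4}bc, LT = ab.

S(f_1,f_2): lcm = abc. S = \tfrac{2}{3}ab - \tfrac{1}{6}c.
  leading term ab: subtract (\tfrac{4}{9})·f_3 from \tfrac{2}{3}ab - \tfrac{1}{6}c → \tfrac{7}{9}bc - \tfrac{1}{6}c
  leading term bc: no divisor's leading term divides it; move \tfrac{7}{9}bc to the remainder.
  leading term c: no divisor's leading term divides it; move -\tfrac{1}{6}c to the remainder.
  remainder \tfrac{7}{9}bc - \tfrac{1}{6}c ≠ 0; add h_4 = \tfrac{7}{9}bc - \tfrac{1}{6}c to the basis.

S(f_1,f_3): lcm = abc. S = \tfrac{7}{6}bc^{2} + \tfrac{1}{2}c.
  leading term bc^{2}: subtract (\tfrac{3}{2}c)·h_4 from \tfrac{7}{6}bc^{2} + \tfrac{1}{2}c → \tfrac{1}{4}c^{2} + \tfrac{1}{2}c
  leading term c^{2}: no divisor's leading term divides it; move \tfrac{1}{4}c^{2} to the remainder.
  leading term c: no divisor's leading term divides it; move \tfrac{1}{2}c to the remainder.
  remainder \tfrac{1}{4}c^{2} + \tfrac{1}{2}c ≠ 0; add h_5 = \tfrac{1}{4}c^{2} + \tfrac{1}{2}c to the basis.

S(f_1,h_4): lcm = abc. S = \tfrac{3}{14}ac + \tfrac{1}{2}c.
  leading term ac: no divisor's leading term divides it; move \tfrac{3}{14}ac to the remainder.
  leading term c: no divisor's leading term divides it; move \tfrac{1}{2}c to the remainder.
  remainder \tfrac{3}{14}ac + \tfrac{1}{2}c ≠ 0; add h_6 = \tfrac{3}{14}ac + \tfrac{1}{2}c to the basis.

The other S-polynomials (S(f_2,f_3), S(f_2,h_4), S(f_3,h_4), S(f_1,h_5), S(f_2,h_5), S(f_3,h_5), S(h_4,h_5), S(f_1,h_6), S(f_2,h_6), S(f_3,h_6), S(h_4,h_6), S(h_5,h_6)) all reduce to 0 modulo the current basis, so we have a Gröbner basis.
Inter-reduce: drop elements whose leading term is divisible by another's, tail-reduce, and make monic.
Reduced Gröbner basis: {ab - \tfrac{1}{4}c, ac + \tfrac{7}{3}c, bc - \tfrac{3}{14}c, c^{2} + 2c}.
Label its elements g_1 = ab - \tfrac{1}{4}c, g_2 = ac + \tfrac{7}{3}c, g_3 = bc - \tfrac{3}{14}c, g_4 = c^{2} + 2c.

Reduce p = \tfrac{3}{2}a^{2}b + \tfrac{6}{5}ab + \tfrac{1}{4}bc + \tfrac{73}{140}c modulo G:
  leading term a^{2}b: subtract (\tfrac{3}{2}a)·g_1 from \tfrac{3}{2}a^{2}b + \tfrac{6}{5}ab + \tfrac{1}{4}bc + \tfrac{73}{140}c → \tfrac{6}{5}ab + \tfrac{3}{8}ac + \tfrac{1}{4}bc + \tfrac{73}{140}c
  leading term ab: subtract (\tfrac{6}{5})·g_1 from \tfrac{6}{5}ab + \tfrac{3}{8}ac + \tfrac{1}{4}bc + \tfrac{73}{140}c → \tfrac{3}{8}ac + \tfrac{1}{4}bc + \tfrac{23}{28}c
  leading term ac: subtract (\tfrac{3}{8})·g_2 from \tfrac{3}{8}ac + \tfrac{1}{4}bc + \tfrac{23}{28}c → \tfrac{1}{4}bc - \tfrac{3}{56}c
  leading term bc: subtract (\tfrac{1}{4})·g_3 from \tfrac{1}{4}bc - \tfrac{3}{56}c → 0
  normal form = 0.
Since the normal form is 0, p ∈ I.

\tfrac{3}{2}a^{2}b + \tfrac{6}{5}ab + \tfrac{1}{4}bc + \tfrac{73}{140}c lies in I (it reduces to 0).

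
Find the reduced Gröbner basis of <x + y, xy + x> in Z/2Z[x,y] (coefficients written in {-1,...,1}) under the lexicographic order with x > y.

G = {x + y, y^2 + y}

f_1 = x + y, LT = x.
f_2 = xy + x, LT = xy.

S(f_1,f_2): lcm = xy. S = x + y^2.
  leading term x: subtract (1)·f_1 from x + y^2 → y^2 + y
  leading term y^2: no divisor's leading term divides it; move y^2 to the remainder.
  leading term y: no divisor's leading term divides it; move y to the remainder.
  remainder y^2 + y ≠ 0; add g_3 = y^2 + y to the basis.

The other S-polynomials (S(f_1,g_3), S(f_2,g_3)) all reduce to 0 modulo the current basis, so we have a Gröbner basis.
Inter-reduce: drop elements whose leading term is divisible by another's, tail-reduce, and make monic.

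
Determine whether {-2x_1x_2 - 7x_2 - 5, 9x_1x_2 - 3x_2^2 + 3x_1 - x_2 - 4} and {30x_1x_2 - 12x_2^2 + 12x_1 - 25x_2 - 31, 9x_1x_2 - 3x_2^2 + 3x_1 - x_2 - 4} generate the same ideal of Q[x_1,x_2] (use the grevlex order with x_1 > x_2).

Two ideals are equal iff their reduced Gröbner bases coincide (the reduced basis is unique for a fixed ordering).
Buchberger on the first generating set:
f_1 = -2x_1x_2 - 7x_2 - 5, LT = x_1x_2.
f_2 = 9x_1x_2 - 3x_2^2 + 3x_1 - x_2 - 4, LT = x_1x_2.

S(f_1,f_2): lcm = x_1x_2. S = 1/3x_2^2 - 1/3x_1 + 65/18x_2 + 53/18.
  leading term x_2^2: no divisor's leading term divides it; move 1/3x_2^2 to the remainder.
  leading term x_1: no divisor's leading term divides it; move -1/3x_1 to the remainder.
  leading term x_2: no divisor's leading term divides it; move 65/18x_2 to the remainder.
  leading term 1: no divisor's leading term divides it; move 53/18 to the remainder.
  remainder 1/3x_2^2 - 1/3x_1 + 65/18x_2 + 53/18 ≠ 0; add g_3 = 1/3x_2^2 - 1/3x_1 + 65/18x_2 + 53/18 to the basis.

S(f_1,g_3): lcm = x_1x_2^2. S = x_1^2 - 65/6x_1x_2 + 7/2x_2^2 - 53/6x_1 + 5/2x_2.
  leading term x_1^2: no divisor's leading term divides it; move x_1^2 to the remainder.
  leading term x_1x_2: subtract (65/12)·f_1 from -65/6x_1x_2 + 7/2x_2^2 - 53/6x_1 + 5/2x_2 → 7/2x_2^2 - 53/6x_1 + 485/12x_2 + 325/12
  leading term x_2^2: subtract (21/2)·g_3 from 7/2x_2^2 - 53/6x_1 + 485/12x_2 + 325/12 → -16/3x_1 + 5/2x_2 - 23/6
  leading term x_1: no divisor's leading term divides it; move -16/3x_1 to the remainder.
  leading term x_2: no divisor's leading term divides it; move 5/2x_2 to the remainder.
  leading term 1: no divisor's leading term divides it; move -23/6 to the remainder.
  remainder x_1^2 - 16/3x_1 + 5/2x_2 - 23/6 ≠ 0; add g_4 = x_1^2 - 16/3x_1 + 5/2x_2 - 23/6 to the basis.

The other S-polynomials (S(f_2,g_3), S(f_1,g_4), S(f_2,g_4), S(g_3,g_4)) all reduce to 0 modulo the current basis, so we have a Gröbner basis.
Inter-reduce: drop elements whose leading term is divisible by another's, tail-reduce, and make monic.
Reduced Gröbner basis: {x_1^2 - 16/3x_1 + 5/2x_2 - 23/6, x_1x_2 + 7/2x_2 + 5/2, x_2^2 - x_1 + 65/6x_2 + 53/6}.

Buchberger on the second generating set:
h_1 = 30x_1x_2 - 12x_2^2 + 12x_1 - 25x_2 - 31, LT = x_1x_2.
h_2 = 9x_1x_2 - 3x_2^2 + 3x_1 - x_2 - 4, LT = x_1x_2.

S(h_1,h_2): lcm = x_1x_2. S = -1/15x_2^2 + 1/15x_1 - 13/18x_2 - 53/90.
  leading term x_2^2: no divisor's leading term divides it; move -1/15x_2^2 to the remainder.
  leading term x_1: no divisor's leading term divides it; move 1/15x_1 to the remainder.
  leading term x_2: no divisor's leading term divides it; move -13/18x_2 to the remainder.
  leading term 1: no divisor's leading term divides it; move -53/90 to the remainder.
  remainder -1/15x_2^2 + 1/15x_1 - 13/18x_2 - 53/90 ≠ 0; add k_3 = -1/15x_2^2 + 1/15x_1 - 13/18x_2 - 53/90 to the basis.

S(h_1,k_3): lcm = x_1x_2^2. S = -2/5x_2^3 + x_1^2 - 313/30x_1x_2 - 5/6x_2^2 - 53/6x_1 - 31/30x_2.
  leading term x_2^3: subtract (6x_2)·k_3 from -2/5x_2^3 + x_1^2 - 313/30x_1x_2 - 5/6x_2^2 - 53/6x_1 - 31/30x_2 → x_1^2 - 65/6x_1x_2 + 7/2x_2^2 - 53/6x_1 + 5/2x_2
  leading term x_1^2: no divisor's leading term divides it; move x_1^2 to the remainder.
  leading term x_1x_2: subtract (-13/36)·h_1 from -65/6x_1x_2 + 7/2x_2^2 - 53/6x_1 + 5/2x_2 → -5/6x_2^2 - 9/2x_1 - 235/36x_2 - 403/36
  leading term x_2^2: subtract (25/2)·k_3 from -5/6x_2^2 - 9/2x_1 - 235/36x_2 - 403/36 → -16/3x_1 + 5/2x_2 - 23/6
  leading term x_1: no divisor's leading term divides it; move -16/3x_1 to the remainder.
  leading term x_2: no divisor's leading term divides it; move 5/2x_2 to the remainder.
  leading term 1: no divisor's leading term divides it; move -23/6 to the remainder.
  remainder x_1^2 - 16/3x_1 + 5/2x_2 - 23/6 ≠ 0; add k_4 = x_1^2 - 16/3x_1 + 5/2x_2 - 23/6 to the basis.

The other S-polynomials (S(h_2,k_3), S(h_1,k_4), S(h_2,k_4), S(k_3,k_4)) all reduce to 0 modulo the current basis, so we have a Gröbner basis.
Inter-reduce: drop elements whose leading term is divisible by another's, tail-reduce, and make monic.
Reduced Gröbner basis: {x_1^2 - 16/3x_1 + 5/2x_2 - 23/6, x_1x_2 + 7/2x_2 + 5/2, x_2^2 - x_1 + 65/6x_2 + 53/6}.

Same reduced basis, so the two generating sets span the same ideal.

Yes, the ideals are equal.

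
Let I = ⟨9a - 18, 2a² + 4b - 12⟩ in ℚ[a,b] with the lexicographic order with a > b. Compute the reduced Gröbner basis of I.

G = {a - 2, b - 1}

f_1 = 9a - 18, LT = a.
f_2 = 2a² + 4b - 12, LT = a².

S(f_1,f_2): lcm = a². S = -2a - 2b + 6.
  reduce S modulo (f_1, f_2):
  remainder -2b + 2 ≠ 0; add g_3 = -2b + 2 to the basis.

The other S-polynomials (S(f_1,g_3), S(f_2,g_3)) all reduce to 0 modulo the current basis, so we have a Gröbner basis.
Inter-reduce: drop elements whose leading term is divisible by another's, tail-reduce, and make monic.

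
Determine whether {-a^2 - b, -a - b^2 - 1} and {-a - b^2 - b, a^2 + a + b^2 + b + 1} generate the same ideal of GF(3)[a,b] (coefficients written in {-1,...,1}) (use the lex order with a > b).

For a fixed monomial order, each ideal has a unique reduced Gröbner basis; comparing bases decides equality.
Buchberger on the first generating set:
f_1 = -a^2 - b, LT = a^2.
f_2 = -a - b^2 - 1, LT = a.

S(f_1,f_2): lcm = a^2. S = -ab^2 - a + b.
  reduce S modulo (f_1, f_2):
  remainder b^4 - b^2 + b + 1 ≠ 0; add g_3 = b^4 - b^2 + b + 1 to the basis.

The other S-polynomials (S(f_1,g_3), S(f_2,g_3)) all reduce to 0 modulo the current basis, so we have a Gröbner basis.
Inter-reduce: drop elements whose leading term is divisible by another's, tail-reduce, and make monic.
Reduced Gröbner basis: {a + b^2 + 1, b^4 - b^2 + b + 1}.

Buchberger on the second generating set:
h_1 = -a - b^2 - b, LT = a.
h_2 = a^2 + a + b^2 + b + 1, LT = a^2.

S(h_1,h_2): lcm = a^2. S = ab^2 + ab - a - b^2 - b - 1.
  reduce S modulo (h_1, h_2):
  remainder -b^4 + b^3 - b^2 - 1 ≠ 0; add k_3 = -b^4 + b^3 - b^2 - 1 to the basis.

The other S-polynomials (S(h_1,k_3), S(h_2,k_3)) all reduce to 0 modulo the current basis, so we have a Gröbner basis.
Inter-reduce: drop elements whose leading term is divisible by another's, tail-reduce, and make monic.
Reduced Gröbner basis: {a + b^2 + b, b^4 - b^3 + b^2 + 1}.

The bases are distinct; the ideals are different.

No, the ideals differ.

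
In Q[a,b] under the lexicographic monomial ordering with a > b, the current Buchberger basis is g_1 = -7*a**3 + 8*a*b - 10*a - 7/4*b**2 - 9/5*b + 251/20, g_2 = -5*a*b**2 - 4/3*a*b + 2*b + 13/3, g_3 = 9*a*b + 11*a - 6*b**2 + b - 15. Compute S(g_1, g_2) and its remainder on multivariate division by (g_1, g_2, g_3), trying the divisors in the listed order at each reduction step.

lcm(LM(g_1), LM(g_2)) = a**3*b**2.
S = (lcm/LT(g_1))·g_1 − (lcm/LT(g_2))·g_2 = -4/15*a**3*b + 2/5*a**2*b + 13/15*a**2 - 8/7*a*b**3 + 10/7*a*b**2 + 1/4*b**4 + 9/35*b**3 - 251/140*b**2.
Reduce S modulo (g_1, g_2, g_3) in that order:
  leading term a**3*b: subtract (4/105*b)·g_1 from -4/15*a**3*b + 2/5*a**2*b + 13/15*a**2 - 8/7*a*b**3 + 10/7*a*b**2 + 1/4*b**4 + 9/35*b**3 - 251/140*b**2 → 2/5*a**2*b + 13/15*a**2 - 8/7*a*b**3 + 118/105*a*b**2 + 8/21*a*b + 1/4*b**4 + 34/105*b**3 - 1207/700*b**2 - 251/525*b
  leading term a**2*b: subtract (2/45*a)·g_3 from 2/5*a**2*b + 13/15*a**2 - 8/7*a*b**3 + 118/105*a*b**2 + 8/21*a*b + 1/4*b**4 + 34/105*b**3 - 1207/700*b**2 - 251/525*b → 17/45*a**2 - 8/7*a*b**3 + 146/105*a*b**2 + 106/315*a*b + 2/3*a + 1/4*b**4 + 34/105*b**3 - 1207/700*b**2 - 251/525*b
  leading term a**2: no divisor's leading term divides it; move 17/45*a**2 to the remainder.
  leading term a*b**3: subtract (8/35*b)·g_2 from -8/7*a*b**3 + 146/105*a*b**2 + 106/315*a*b + 2/3*a + 1/4*b**4 + 34/105*b**3 - 1207/700*b**2 - 251/525*b → 178/105*a*b**2 + 106/315*a*b + 2/3*a + 1/4*b**4 + 34/105*b**3 - 1527/700*b**2 - 257/175*b
  leading term a*b**2: subtract (-178/525)·g_2 from 178/105*a*b**2 + 106/315*a*b + 2/3*a + 1/4*b**4 + 34/105*b**3 - 1527/700*b**2 - 257/175*b → -26/225*a*b + 2/3*a + 1/4*b**4 + 34/105*b**3 - 1527/700*b**2 - 83/105*b + 2314/1575
  leading term a*b: subtract (-26/2025)·g_3 from -26/225*a*b + 2/3*a + 1/4*b**4 + 34/105*b**3 - 1527/700*b**2 - 83/105*b + 2314/1575 → 1636/2025*a + 1/4*b**4 + 34/105*b**3 - 8537/3780*b**2 - 11023/14175*b + 6032/4725
  leading term a: no divisor's leading term divides it; move 1636/2025*a to the remainder.
  leading term b**4: no divisor's leading term divides it; move 1/4*b**4 to the remainder.
  leading term b**3: no divisor's leading term divides it; move 34/105*b**3 to the remainder.
  leading term b**2: no divisor's leading term divides it; move -8537/3780*b**2 to the remainder.
  leading term b: no divisor's leading term divides it; move -11023/14175*b to the remainder.
  leading term 1: no divisor's leading term divides it; move 6032/4725 to the remainder.
The remainder 17/45*a**2 + 1636/2025*a + 1/4*b**4 + 34/105*b**3 - 8537/3780*b**2 - 11023/14175*b + 6032/4725 is nonzero, so it would be added as the next basis element.
This is the inner loop of Buchberger's algorithm — each nonzero remainder becomes a new basis element.

S(g_1, g_2) = -4/15*a**3*b + 2/5*a**2*b + 13/15*a**2 - 8/7*a*b**3 + 10/7*a*b**2 + 1/4*b**4 + 9/35*b**3 - 251/140*b**2; remainder on division = 17/45*a**2 + 1636/2025*a + 1/4*b**4 + 34/105*b**3 - 8537/3780*b**2 - 11023/14175*b + 6032/4725.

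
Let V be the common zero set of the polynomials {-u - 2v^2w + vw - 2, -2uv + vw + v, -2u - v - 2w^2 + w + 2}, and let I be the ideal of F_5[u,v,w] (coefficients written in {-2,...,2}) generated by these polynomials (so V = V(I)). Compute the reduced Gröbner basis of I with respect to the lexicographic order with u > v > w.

G = {u - w^6 + 2w^4 + 2w^2 + 2w + 2, v + 2w^6 + w^4 - 2w^2 - 1, w^7 + 2w^6 + w^4 - w^3 + w^2 + w}

f_1 = -u - 2v^2w + vw - 2, LT = u.
f_2 = -2uv + vw + v, LT = uv.
f_3 = -2u - v - 2w^2 + w + 2, LT = u.

S(f_1,f_2): lcm = uv. S = 2v^3w - v^2w - 2vw.
  reduce S modulo (f_1, f_2, f_3):
  remainder 2v^3w - v^2w - 2vw ≠ 0; add g_4 = 2v^3w - v^2w - 2vw to the basis.

S(f_1,f_3): lcm = u. S = 2v^2w - vw + 2v - w^2 - 2w - 2.
  reduce S modulo (f_1, f_2, f_3, g_4):
  remainder 2v^2w - vw + 2v - w^2 - 2w - 2 ≠ 0; add g_5 = 2v^2w - vw + 2v - w^2 - 2w - 2 to the basis.

S(f_2,f_3): lcm = uv. S = 2v^2 - vw^2 - 2v.
  reduce S modulo (f_1, f_2, f_3, g_4, g_5):
  remainder 2v^2 - vw^2 - 2v ≠ 0; add g_6 = 2v^2 - vw^2 - 2v to the basis.

S(f_2,g_5): lcm = uv^2w. S = -2uvw - uv - 2uw^2 + uw + u + 2v^2w^2 + 2v^2w.
  reduce S modulo (f_1, f_2, f_3, g_4, g_5, g_6):
  remainder vw^2 + 2vw + 2v + 2w^4 - w^3 - 2w^2 - 2w - 2 ≠ 0; add g_7 = vw^2 + 2vw + 2v + 2w^4 - w^3 - 2w^2 - 2w - 2 to the basis.

S(f_2,g_6): lcm = uv^2. S = -2uvw^2 + uv + 2v^2w + 2v^2.
  reduce S modulo (f_1, f_2, f_3, g_4, g_5, g_6, g_7):
  remainder 2vw - v + 2w^5 - 2w^2 - w + 1 ≠ 0; add g_8 = 2vw - v + 2w^5 - 2w^2 - w + 1 to the basis.

S(g_4,g_7): lcm = v^3w^2. S = -2v^3w - 2v^3 - 2v^2w^4 + v^2w^3 - v^2w^2 + 2v^2w + 2v^2 - vw^2.
  reduce S modulo (f_1, f_2, f_3, g_4, g_5, g_6, g_7, g_8):
  remainder v + 2w^6 + w^4 - 2w^2 - 1 ≠ 0; add g_9 = v + 2w^6 + w^4 - 2w^2 - 1 to the basis.

S(g_4,g_8): lcm = v^3w. S = -2v^3 - v^2w^5 + v^2w^2 + 2v^2 - vw.
  reduce S modulo (f_1, f_2, f_3, g_4, g_5, g_6, g_7, g_8, g_9):
  remainder w^7 + 2w^6 + w^4 - w^3 + w^2 + w ≠ 0; add g_10 = w^7 + 2w^6 + w^4 - w^3 + w^2 + w to the basis.

The other S-polynomials (S(f_1,g_4), S(f_2,g_4), S(f_3,g_4), S(f_1,g_5), S(f_3,g_5), S(g_4,g_5), S(f_1,g_6), S(f_3,g_6), S(g_4,g_6), S(g_5,g_6), S(f_1,g_7), S(f_2,g_7), S(f_3,g_7), S(g_5,g_7), S(g_6,g_7), S(f_1,g_8), S(f_2,g_8), S(f_3,g_8), S(g_5,g_8), S(g_6,g_8), S(g_7,g_8), S(f_1,g_9), S(f_2,g_9), S(f_3,g_9), S(g_4,g_9), S(g_5,g_9), S(g_6,g_9), S(g_7,g_9), S(g_8,g_9), S(f_1,g_10), S(f_2,g_10), S(f_3,g_10), S(g_4,g_10), S(g_5,g_10), S(g_6,g_10), S(g_7,g_10), S(g_8,g_10), S(g_9,g_10)) all reduce to 0 modulo the current basis, so we have a Gröbner basis.
Inter-reduce: drop elements whose leading term is divisible by another's, tail-reduce, and make monic.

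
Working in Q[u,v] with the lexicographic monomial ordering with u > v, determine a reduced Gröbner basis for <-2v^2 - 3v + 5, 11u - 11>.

G = {u - 1, v^2 + 3/2v - 5/2}

f_1 = -2v^2 - 3v + 5, LT = v^2.
f_2 = 11u - 11, LT = u.

The S-polynomials (S(f_1,f_2)) all reduce to 0 modulo the current basis, so we have a Gröbner basis.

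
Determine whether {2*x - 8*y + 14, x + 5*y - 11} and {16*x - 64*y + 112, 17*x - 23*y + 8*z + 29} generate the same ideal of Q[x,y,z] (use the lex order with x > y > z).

Since reduced Gröbner bases are canonical representatives of ideals under a given ordering, it suffices to compute and compare them.
Buchberger on the first generating set:
f_1 = 2*x - 8*y + 14, LT = x.
f_2 = x + 5*y - 11, LT = x.

S(f_1,f_2): lcm = x. S = -9*y + 18.
  leading term y: no divisor's leading term divides it; move -9*y to the remainder.
  leading term 1: no divisor's leading term divides it; move 18 to the remainder.
  remainder -9*y + 18 ≠ 0; add g_3 = -9*y + 18 to the basis.

The other S-polynomials (S(f_1,g_3), S(f_2,g_3)) all reduce to 0 modulo the current basis, so we have a Gröbner basis.
Inter-reduce: drop elements whose leading term is divisible by another's, tail-reduce, and make monic.
Reduced Gröbner basis: {x - 1, y - 2}.

Buchberger on the second generating set:
h_1 = 16*x - 64*y + 112, LT = x.
h_2 = 17*x - 23*y + 8*z + 29, LT = x.

S(h_1,h_2): lcm = x. S = -45/17*y - 8/17*z + 90/17.
  leading term y: no divisor's leading term divides it; move -45/17*y to the remainder.
  leading term z: no divisor's leading term divides it; move -8/17*z to the remainder.
  leading term 1: no divisor's leading term divides it; move 90/17 to the remainder.
  remainder -45/17*y - 8/17*z + 90/17 ≠ 0; add k_3 = -45/17*y - 8/17*z + 90/17 to the basis.

The other S-polynomials (S(h_1,k_3), S(h_2,k_3)) all reduce to 0 modulo the current basis, so we have a Gröbner basis.
Inter-reduce: drop elements whose leading term is divisible by another's, tail-reduce, and make monic.
Reduced Gröbner basis: {x + 32/45*z - 1, y + 8/45*z - 2}.

Since the reduced bases disagree, the two ideals are not the same.
The choice of monomial ordering does not affect the verdict — as long as both bases are computed under the same ordering, their equality decides ideal equality.

No, the ideals differ.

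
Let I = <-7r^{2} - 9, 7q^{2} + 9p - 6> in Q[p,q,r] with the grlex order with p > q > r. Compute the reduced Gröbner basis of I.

f_1 = -7r^{2} - 9, LT = r^{2}.
f_2 = 7q^{2} + 9p - 6, LT = q^{2}.

The S-polynomials (S(f_1,f_2)) all reduce to 0 modulo the current basis, so we have a Gröbner basis.

G = {q^{2} + \tfrac{9}{7}p - \tfrac{6}{7}, r^{2} + \tfrac{9}{7}}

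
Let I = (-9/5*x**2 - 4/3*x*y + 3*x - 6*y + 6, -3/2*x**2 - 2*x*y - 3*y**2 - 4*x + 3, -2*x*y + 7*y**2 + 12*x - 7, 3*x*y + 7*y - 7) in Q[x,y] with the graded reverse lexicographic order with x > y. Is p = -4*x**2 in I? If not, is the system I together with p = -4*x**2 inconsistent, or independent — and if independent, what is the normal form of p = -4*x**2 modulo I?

First compute the reduced Gröbner basis of I by Buchberger's algorithm.
f_1 = -9/5*x**2 - 4/3*x*y + 3*x - 6*y + 6, LT = x**2.
f_2 = -3/2*x**2 - 2*x*y - 3*y**2 - 4*x + 3, LT = x**2.
f_3 = -2*x*y + 7*y**2 + 12*x - 7, LT = x*y.
f_4 = 3*x*y + 7*y - 7, LT = x*y.

S(f_1,f_2): lcm = x**2. S = -16/27*x*y - 2*y**2 - 13/3*x + 10/3*y - 4/3.
  leading term x*y: subtract (8/27)·f_3 from -16/27*x*y - 2*y**2 - 13/3*x + 10/3*y - 4/3 → -110/27*y**2 - 71/9*x + 10/3*y + 20/27
  leading term y**2: no divisor's leading term divides it; move -110/27*y**2 to the remainder.
  leading term x: no divisor's leading term divides it; move -71/9*x to the remainder.
  leading term y: no divisor's leading term divides it; move 10/3*y to the remainder.
  leading term 1: no divisor's leading term divides it; move 20/27 to the remainder.
  remainder -110/27*y**2 - 71/9*x + 10/3*y + 20/27 ≠ 0; add h_5 = -110/27*y**2 - 71/9*x + 10/3*y + 20/27 to the basis.

S(f_1,f_3): lcm = x**2*y. S = 229/54*x*y**2 + 6*x**2 - 5/3*x*y + 10/3*y**2 - 7/2*x - 10/3*y.
  leading term x*y**2: subtract (-229/108*y)·f_3 from 229/54*x*y**2 + 6*x**2 - 5/3*x*y + 10/3*y**2 - 7/2*x - 10/3*y → 1603/108*y**3 + 6*x**2 + 214/9*x*y + 10/3*y**2 - 7/2*x - 1963/108*y
  leading term y**3: subtract (-1603/440*y)·h_5 from 1603/108*y**3 + 6*x**2 + 214/9*x*y + 10/3*y**2 - 7/2*x - 1963/108*y → 6*x**2 - 6551/1320*x*y + 681/44*y**2 - 7/2*x - 681/44*y
  leading term x**2: subtract (-10/3)·f_1 from 6*x**2 - 6551/1320*x*y + 681/44*y**2 - 7/2*x - 681/44*y → -37253/3960*x*y + 681/44*y**2 + 13/2*x - 1561/44*y + 20
  leading term x*y: subtract (37253/7920)·f_3 from -37253/3960*x*y + 681/44*y**2 + 13/2*x - 1561/44*y + 20 → -138191/7920*y**2 - 32963/660*x - 1561/44*y + 419171/7920
  leading term y**2: subtract (414573/96800)·h_5 from -138191/7920*y**2 - 32963/660*x - 1561/44*y + 419171/7920 → -1564053/96800*x - 481611/9680*y + 481611/9680
  leading term x: no divisor's leading term divides it; move -1564053/96800*x to the remainder.
  leading term y: no divisor's leading term divides it; move -481611/9680*y to the remainder.
  leading term 1: no divisor's leading term divides it; move 481611/9680 to the remainder.
  remainder -1564053/96800*x - 481611/9680*y + 481611/9680 ≠ 0; add h_6 = -1564053/96800*x - 481611/9680*y + 481611/9680 to the basis.

S(f_1,f_4): lcm = x**2*y. S = 20/27*x*y**2 - 4*x*y + 10/3*y**2 + 7/3*x - 10/3*y.
  leading term x*y**2: subtract (-10/27*y)·f_3 from 20/27*x*y**2 - 4*x*y + 10/3*y**2 + 7/3*x - 10/3*y → 70/27*y**3 + 4/9*x*y + 10/3*y**2 + 7/3*x - 160/27*y
  leading term y**3: subtract (-7/11*y)·h_5 from 70/27*y**3 + 4/9*x*y + 10/3*y**2 + 7/3*x - 160/27*y → -151/33*x*y + 60/11*y**2 + 7/3*x - 60/11*y
  leading term x*y: subtract (151/66)·f_3 from -151/33*x*y + 60/11*y**2 + 7/3*x - 60/11*y → -697/66*y**2 - 829/33*x - 60/11*y + 1057/66
  leading term y**2: subtract (6273/2420)·h_5 from -697/66*y**2 - 829/33*x - 60/11*y + 1057/66 → -33919/7260*x - 3411/242*y + 3411/242
  leading term x: subtract (1356760/4692159)·h_6 from -33919/7260*x - 3411/242*y + 3411/242 → 455660/1564053*y - 455660/1564053
  leading term y: no divisor's leading term divides it; move 455660/1564053*y to the remainder.
  leading term 1: no divisor's leading term divides it; move -455660/1564053 to the remainder.
  remainder 455660/1564053*y - 455660/1564053 ≠ 0; add h_7 = 455660/1564053*y - 455660/1564053 to the basis.

The other S-polynomials (S(f_2,f_3), S(f_2,f_4), S(f_3,f_4), S(f_1,h_5), S(f_2,h_5), S(f_3,h_5), S(f_4,h_5), S(f_1,h_6), S(f_2,h_6), S(f_3,h_6), S(f_4,h_6), S(h_5,h_6), S(f_1,h_7), S(f_2,h_7), S(f_3,h_7), S(f_4,h_7), S(h_5,h_7), S(h_6,h_7)) all reduce to 0 modulo the current basis, so we have a Gröbner basis.
Inter-reduce: drop elements whose leading term is divisible by another's, tail-reduce, and make monic.
Reduced Gröbner basis: {x, y - 1}.
Label its elements g_1 = x, g_2 = y - 1.

Reduce p = -4*x**2 modulo G:
  leading term x**2: subtract (-4*x)·g_1 from -4*x**2 → 0
  normal form = 0.
Since the normal form is 0, p ∈ I.

Ideal membership is decidable via reduction modulo a Gröbner basis.

-4*x**2 lies in I (it reduces to 0).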